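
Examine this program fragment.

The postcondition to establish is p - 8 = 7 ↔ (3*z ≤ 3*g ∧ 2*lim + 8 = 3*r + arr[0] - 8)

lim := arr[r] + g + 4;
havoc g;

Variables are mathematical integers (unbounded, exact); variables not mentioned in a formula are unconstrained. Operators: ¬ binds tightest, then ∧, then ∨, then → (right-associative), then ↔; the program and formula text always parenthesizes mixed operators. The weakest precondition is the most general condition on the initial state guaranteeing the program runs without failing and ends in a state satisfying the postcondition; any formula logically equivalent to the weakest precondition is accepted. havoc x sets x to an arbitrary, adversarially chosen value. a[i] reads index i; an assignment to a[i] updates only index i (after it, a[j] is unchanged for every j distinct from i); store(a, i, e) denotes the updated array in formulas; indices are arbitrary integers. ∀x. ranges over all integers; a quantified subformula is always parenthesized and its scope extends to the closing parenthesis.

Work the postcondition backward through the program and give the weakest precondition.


Working backward. After the program, the postcondition p - 8 = 7 ↔ (3*z ≤ 3*g ∧ 2*lim + 8 = 3*r + arr[0] - 8) must hold; in canonical form it is p = 15 ↔ (3*z ≤ 3*g ∧ 2*lim = arr[0] + 3*r - 16).
Before havoc g: ∀g_1. (p = 15 ↔ (3*z ≤ 3*g_1 ∧ 2*lim = arr[0] + 3*r - 16))
Before lim := arr[r] + g + 4: ∀g_1. (p = 15 ↔ (3*z ≤ 3*g_1 ∧ 2*arr[r] + 2*g = arr[0] + 3*r - 24))
Answer: WP = ∀g_1. (p = 15 ↔ (3*z ≤ 3*g_1 ∧ 2*arr[r] + 2*g = arr[0] + 3*r - 24))


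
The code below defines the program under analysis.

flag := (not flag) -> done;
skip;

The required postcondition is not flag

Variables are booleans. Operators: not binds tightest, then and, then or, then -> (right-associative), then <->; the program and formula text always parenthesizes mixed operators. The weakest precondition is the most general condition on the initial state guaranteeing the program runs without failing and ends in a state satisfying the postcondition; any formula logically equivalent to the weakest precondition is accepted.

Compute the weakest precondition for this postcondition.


Working backward. After the program, not flag must hold.
Before skip: not flag
Before flag := (not flag) -> done: not ((not flag) -> done)
Answer: WP = not ((not flag) -> done)


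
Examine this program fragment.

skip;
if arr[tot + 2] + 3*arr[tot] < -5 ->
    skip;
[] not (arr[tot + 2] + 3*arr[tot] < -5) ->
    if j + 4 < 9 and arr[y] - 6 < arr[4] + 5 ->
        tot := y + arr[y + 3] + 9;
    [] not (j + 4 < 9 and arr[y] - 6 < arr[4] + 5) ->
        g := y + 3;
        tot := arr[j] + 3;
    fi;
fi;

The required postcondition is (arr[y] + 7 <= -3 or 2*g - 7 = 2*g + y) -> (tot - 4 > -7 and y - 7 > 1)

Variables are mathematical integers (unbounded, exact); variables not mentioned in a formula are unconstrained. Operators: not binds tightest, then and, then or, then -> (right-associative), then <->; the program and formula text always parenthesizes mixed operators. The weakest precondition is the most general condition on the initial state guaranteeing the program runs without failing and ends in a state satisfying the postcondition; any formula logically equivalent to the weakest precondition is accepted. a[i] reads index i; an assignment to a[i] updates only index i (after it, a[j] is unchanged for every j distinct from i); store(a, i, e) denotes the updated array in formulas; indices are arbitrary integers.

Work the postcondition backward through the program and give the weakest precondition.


Working backward. After the program, the postcondition (arr[y] + 7 <= -3 or 2*g - 7 = 2*g + y) -> (tot - 4 > -7 and y - 7 > 1) must hold; in canonical form it is (arr[y] <= -10 or y = -7) -> (tot > -3 and y > 8).
Then branch requires (arr[y] <= -10 or y = -7) -> (tot > -3 and y > 8); else branch requires ((j < 5 and arr[y] < arr[4] + 11) -> ((arr[y] <= -10 or y = -7) -> (arr[y + 3] + y > -12 and y > 8))) and ((not (j < 5 and arr[y] < arr[4] + 11)) -> ((arr[y] <= -10 or y = -7) -> (arr[j] > -6 and y > 8))).
Before the if: (arr[tot + 2] + 3*arr[tot] < -5 -> ((arr[y] <= -10 or y = -7) -> (tot > -3 and y > 8))) and ((not (arr[tot + 2] + 3*arr[tot] < -5)) -> (((j < 5 and arr[y] < arr[4] + 11) -> ((arr[y] <= -10 or y = -7) -> (arr[y + 3] + y > -12 and y > 8))) and ((not (j < 5 and arr[y] < arr[4] + 11)) -> ((arr[y] <= -10 or y = -7) -> (arr[j] > -6 and y > 8)))))
Before skip: (arr[tot + 2] + 3*arr[tot] < -5 -> ((arr[y] <= -10 or y = -7) -> (tot > -3 and y > 8))) and ((not (arr[tot + 2] + 3*arr[tot] < -5)) -> (((j < 5 and arr[y] < arr[4] + 11) -> ((arr[y] <= -10 or y = -7) -> (arr[y + 3] + y > -12 and y > 8))) and ((not (j < 5 and arr[y] < arr[4] + 11)) -> ((arr[y] <= -10 or y = -7) -> (arr[j] > -6 and y > 8)))))
Answer: WP = (arr[tot + 2] + 3*arr[tot] < -5 -> ((arr[y] <= -10 or y = -7) -> (tot > -3 and y > 8))) and ((not (arr[tot + 2] + 3*arr[tot] < -5)) -> (((j < 5 and arr[y] < arr[4] + 11) -> ((arr[y] <= -10 or y = -7) -> (arr[y + 3] + y > -12 and y > 8))) and ((not (j < 5 and arr[y] < arr[4] + 11)) -> ((arr[y] <= -10 or y = -7) -> (arr[j] > -6 and y > 8)))))


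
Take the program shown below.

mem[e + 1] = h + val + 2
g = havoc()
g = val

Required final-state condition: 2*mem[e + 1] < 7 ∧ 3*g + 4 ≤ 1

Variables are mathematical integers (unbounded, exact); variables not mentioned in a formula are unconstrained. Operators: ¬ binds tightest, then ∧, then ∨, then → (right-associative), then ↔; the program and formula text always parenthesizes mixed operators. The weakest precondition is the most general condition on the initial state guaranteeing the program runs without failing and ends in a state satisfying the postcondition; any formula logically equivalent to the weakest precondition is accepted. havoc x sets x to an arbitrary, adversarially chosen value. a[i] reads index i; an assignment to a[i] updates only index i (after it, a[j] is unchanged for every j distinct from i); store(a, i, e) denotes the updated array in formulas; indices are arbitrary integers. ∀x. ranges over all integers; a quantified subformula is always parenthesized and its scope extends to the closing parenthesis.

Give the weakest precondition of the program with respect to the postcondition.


Working backward. After the program, the postcondition 2*mem[e + 1] < 7 ∧ 3*g + 4 ≤ 1 must hold; in canonical form it is 2*mem[e + 1] < 7 ∧ 3*g ≤ -3.
Before g := val: 2*mem[e + 1] < 7 ∧ 3*val ≤ -3
Before havoc g: 2*mem[e + 1] < 7 ∧ 3*val ≤ -3
Before mem[e + 1] := h + val + 2: 2*store(mem, e + 1, h + val + 2)[e + 1] < 7 ∧ 3*val ≤ -3
Answer: WP = 2*store(mem, e + 1, h + val + 2)[e + 1] < 7 ∧ 3*val ≤ -3


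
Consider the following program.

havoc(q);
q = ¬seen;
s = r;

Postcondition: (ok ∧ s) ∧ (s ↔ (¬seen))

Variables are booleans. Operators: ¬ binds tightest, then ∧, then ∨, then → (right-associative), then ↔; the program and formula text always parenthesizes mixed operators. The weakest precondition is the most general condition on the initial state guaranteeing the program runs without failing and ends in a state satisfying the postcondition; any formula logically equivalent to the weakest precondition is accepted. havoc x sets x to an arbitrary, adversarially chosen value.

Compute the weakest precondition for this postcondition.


Working backward. After the program, the postcondition (ok ∧ s) ∧ (s ↔ (¬seen)) must hold; in canonical form it is ok ∧ s ∧ (s ↔ (¬seen)).
Before s := r: ok ∧ r ∧ (r ↔ (¬seen))
Before q := ¬seen: ok ∧ r ∧ (r ↔ (¬seen))
Before havoc q: ok ∧ r ∧ (r ↔ (¬seen))
Answer: WP = ok ∧ r ∧ (r ↔ (¬seen))


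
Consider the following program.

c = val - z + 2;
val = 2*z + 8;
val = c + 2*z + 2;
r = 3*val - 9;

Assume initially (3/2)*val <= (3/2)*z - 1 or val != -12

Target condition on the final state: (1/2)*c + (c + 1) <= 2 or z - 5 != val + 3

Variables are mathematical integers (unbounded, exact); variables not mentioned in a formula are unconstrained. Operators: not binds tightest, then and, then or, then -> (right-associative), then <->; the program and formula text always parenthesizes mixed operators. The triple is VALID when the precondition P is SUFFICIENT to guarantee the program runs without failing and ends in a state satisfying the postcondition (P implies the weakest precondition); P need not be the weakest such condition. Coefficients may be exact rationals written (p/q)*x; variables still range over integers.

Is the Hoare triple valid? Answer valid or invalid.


Working backward. After the program, the postcondition (1/2)*c + (c + 1) <= 2 or z - 5 != val + 3 must hold; in canonical form it is (3/2)*c <= 1 or z != val + 8.
Before r := 3*val - 9: (3/2)*c <= 1 or z != val + 8
Before val := c + 2*z + 2: (3/2)*c <= 1 or c + z != -10
Before val := 2*z + 8: (3/2)*c <= 1 or c + z != -10
Before c := val - z + 2: (3/2)*val <= (3/2)*z - 2 or val != -12
The weakest precondition is (3/2)*val <= (3/2)*z - 2 or val != -12.
Check whether (3/2)*val <= (3/2)*z - 1 or val != -12 implies it.
Countermodel: at the initial state val = -12, z = -11, the precondition holds but the weakest precondition fails.
Answer: invalid


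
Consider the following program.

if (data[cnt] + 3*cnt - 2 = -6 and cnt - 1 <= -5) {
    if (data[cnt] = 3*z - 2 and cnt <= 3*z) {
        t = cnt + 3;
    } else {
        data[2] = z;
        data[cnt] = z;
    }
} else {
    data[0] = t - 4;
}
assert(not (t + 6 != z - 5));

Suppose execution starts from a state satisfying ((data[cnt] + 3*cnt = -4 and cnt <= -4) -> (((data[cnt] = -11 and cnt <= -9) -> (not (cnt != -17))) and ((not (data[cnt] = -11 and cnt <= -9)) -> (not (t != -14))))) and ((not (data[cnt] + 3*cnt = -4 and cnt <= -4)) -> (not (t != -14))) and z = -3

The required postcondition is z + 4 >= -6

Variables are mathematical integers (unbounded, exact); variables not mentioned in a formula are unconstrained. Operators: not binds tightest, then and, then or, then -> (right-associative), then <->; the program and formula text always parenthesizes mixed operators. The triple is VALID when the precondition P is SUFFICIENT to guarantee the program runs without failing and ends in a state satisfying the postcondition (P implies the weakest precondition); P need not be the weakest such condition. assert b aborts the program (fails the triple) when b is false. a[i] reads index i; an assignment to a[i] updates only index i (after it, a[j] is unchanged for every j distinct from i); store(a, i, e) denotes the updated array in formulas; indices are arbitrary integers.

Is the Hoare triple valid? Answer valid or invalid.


Working backward. After the program, the postcondition z + 4 >= -6 must hold; in canonical form it is z >= -10.
Before assert not (t + 6 != z - 5): (not (t != z - 11)) and z >= -10
Then branch requires ((data[cnt] = 3*z - 2 and cnt <= 3*z) -> ((not (cnt != z - 14)) and z >= -10)) and ((not (data[cnt] = 3*z - 2 and cnt <= 3*z)) -> ((not (t != z - 11)) and z >= -10)); else branch requires (not (t != z - 11)) and z >= -10.
Before the if: ((data[cnt] + 3*cnt = -4 and cnt <= -4) -> (((data[cnt] = 3*z - 2 and cnt <= 3*z) -> ((not (cnt != z - 14)) and z >= -10)) and ((not (data[cnt] = 3*z - 2 and cnt <= 3*z)) -> ((not (t != z - 11)) and z >= -10)))) and ((not (data[cnt] + 3*cnt = -4 and cnt <= -4)) -> ((not (t != z - 11)) and z >= -10))
The weakest precondition is ((data[cnt] + 3*cnt = -4 and cnt <= -4) -> (((data[cnt] = 3*z - 2 and cnt <= 3*z) -> ((not (cnt != z - 14)) and z >= -10)) and ((not (data[cnt] = 3*z - 2 and cnt <= 3*z)) -> ((not (t != z - 11)) and z >= -10)))) and ((not (data[cnt] + 3*cnt = -4 and cnt <= -4)) -> ((not (t != z - 11)) and z >= -10)).
Check whether ((data[cnt] + 3*cnt = -4 and cnt <= -4) -> (((data[cnt] = -11 and cnt <= -9) -> (not (cnt != -17))) and ((not (data[cnt] = -11 and cnt <= -9)) -> (not (t != -14))))) and ((not (data[cnt] + 3*cnt = -4 and cnt <= -4)) -> (not (t != -14))) and z = -3 implies it.
Every state satisfying the precondition satisfies the weakest precondition: the implication holds.
Answer: valid


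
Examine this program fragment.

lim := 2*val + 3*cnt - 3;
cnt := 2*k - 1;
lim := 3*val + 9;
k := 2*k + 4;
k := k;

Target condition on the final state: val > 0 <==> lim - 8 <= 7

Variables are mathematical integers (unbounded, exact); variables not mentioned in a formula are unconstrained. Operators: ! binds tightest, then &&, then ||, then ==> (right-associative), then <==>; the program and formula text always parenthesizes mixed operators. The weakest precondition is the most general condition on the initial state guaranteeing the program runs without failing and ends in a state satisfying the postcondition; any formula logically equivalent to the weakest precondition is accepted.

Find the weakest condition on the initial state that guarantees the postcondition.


Working backward. After the program, the postcondition val > 0 <==> lim - 8 <= 7 must hold; in canonical form it is val > 0 <==> lim <= 15.
Before k := k: val > 0 <==> lim <= 15
Before k := 2*k + 4: val > 0 <==> lim <= 15
Before lim := 3*val + 9: val > 0 <==> 3*val <= 6
Before cnt := 2*k - 1: val > 0 <==> 3*val <= 6
Before lim := 2*val + 3*cnt - 3: val > 0 <==> 3*val <= 6
Answer: WP = val > 0 <==> 3*val <= 6


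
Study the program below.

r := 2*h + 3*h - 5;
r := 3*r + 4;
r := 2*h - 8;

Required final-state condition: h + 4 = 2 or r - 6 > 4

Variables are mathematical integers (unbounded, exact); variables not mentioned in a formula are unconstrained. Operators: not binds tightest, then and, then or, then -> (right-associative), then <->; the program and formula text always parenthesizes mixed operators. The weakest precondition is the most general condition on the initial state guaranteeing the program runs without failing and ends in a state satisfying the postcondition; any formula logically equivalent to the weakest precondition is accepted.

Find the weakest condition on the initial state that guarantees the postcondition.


Working backward. After the program, the postcondition h + 4 = 2 or r - 6 > 4 must hold; in canonical form it is h = -2 or r > 10.
Before r := 2*h - 8: h = -2 or 2*h > 18
Before r := 3*r + 4: h = -2 or 2*h > 18
Before r := 2*h + 3*h - 5: h = -2 or 2*h > 18
Answer: WP = h = -2 or 2*h > 18


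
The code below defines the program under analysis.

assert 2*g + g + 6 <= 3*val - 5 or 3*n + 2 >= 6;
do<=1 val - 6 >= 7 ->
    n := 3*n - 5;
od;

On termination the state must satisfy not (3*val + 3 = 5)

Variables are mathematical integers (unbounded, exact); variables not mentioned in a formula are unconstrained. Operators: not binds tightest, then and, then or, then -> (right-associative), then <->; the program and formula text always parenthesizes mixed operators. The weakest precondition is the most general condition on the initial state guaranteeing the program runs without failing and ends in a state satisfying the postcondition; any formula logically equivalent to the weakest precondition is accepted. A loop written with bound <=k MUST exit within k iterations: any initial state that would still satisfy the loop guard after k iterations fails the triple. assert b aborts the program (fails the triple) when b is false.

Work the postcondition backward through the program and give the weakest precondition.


Working backward. After the program, the postcondition not (3*val + 3 = 5) must hold; in canonical form it is not (3*val = 2).
Before the loop (bound <=1), unroll the exhaustion recursion (WP_0 = exit-now case; WP_j = one more guarded iteration, up to j = 1):
  WP_0: (not (val >= 13)) and (not (3*val = 2))
  WP_1: (val >= 13 -> ((not (val >= 13)) and (not (3*val = 2)))) and ((not (val >= 13)) -> (not (3*val = 2)))
So before the loop: (val >= 13 -> ((not (val >= 13)) and (not (3*val = 2)))) and ((not (val >= 13)) -> (not (3*val = 2)))
Before assert 2*g + g + 6 <= 3*val - 5 or 3*n + 2 >= 6: (3*g <= 3*val - 11 or 3*n >= 4) and (val >= 13 -> ((not (val >= 13)) and (not (3*val = 2)))) and ((not (val >= 13)) -> (not (3*val = 2)))
Answer: WP = (3*g <= 3*val - 11 or 3*n >= 4) and (val >= 13 -> ((not (val >= 13)) and (not (3*val = 2)))) and ((not (val >= 13)) -> (not (3*val = 2)))


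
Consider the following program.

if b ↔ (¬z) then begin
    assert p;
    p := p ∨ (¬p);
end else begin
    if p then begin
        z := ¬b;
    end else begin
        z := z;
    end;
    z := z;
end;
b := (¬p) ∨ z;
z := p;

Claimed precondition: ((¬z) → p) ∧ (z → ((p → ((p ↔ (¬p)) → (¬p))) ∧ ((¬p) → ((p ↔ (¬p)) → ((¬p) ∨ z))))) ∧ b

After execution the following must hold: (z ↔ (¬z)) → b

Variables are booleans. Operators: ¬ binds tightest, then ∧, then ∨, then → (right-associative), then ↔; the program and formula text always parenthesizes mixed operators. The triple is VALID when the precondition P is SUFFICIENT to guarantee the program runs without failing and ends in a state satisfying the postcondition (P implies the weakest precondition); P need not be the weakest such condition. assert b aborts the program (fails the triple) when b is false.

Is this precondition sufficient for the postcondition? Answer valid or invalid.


Working backward. After the program, (z ↔ (¬z)) → b must hold.
Before z := p: (p ↔ (¬p)) → b
Before b := (¬p) ∨ z: (p ↔ (¬p)) → ((¬p) ∨ z)
Then branch requires p; else branch requires (p → ((p ↔ (¬p)) → ((¬p) ∨ (¬b)))) ∧ ((¬p) → ((p ↔ (¬p)) → ((¬p) ∨ z))).
Before the if: ((b ↔ (¬z)) → p) ∧ ((¬(b ↔ (¬z))) → ((p → ((p ↔ (¬p)) → ((¬p) ∨ (¬b)))) ∧ ((¬p) → ((p ↔ (¬p)) → ((¬p) ∨ z)))))
The weakest precondition is ((b ↔ (¬z)) → p) ∧ ((¬(b ↔ (¬z))) → ((p → ((p ↔ (¬p)) → ((¬p) ∨ (¬b)))) ∧ ((¬p) → ((p ↔ (¬p)) → ((¬p) ∨ z))))).
Check whether ((¬z) → p) ∧ (z → ((p → ((p ↔ (¬p)) → (¬p))) ∧ ((¬p) → ((p ↔ (¬p)) → ((¬p) ∨ z))))) ∧ b implies it.
Every state satisfying the precondition satisfies the weakest precondition: the implication holds.
Answer: valid


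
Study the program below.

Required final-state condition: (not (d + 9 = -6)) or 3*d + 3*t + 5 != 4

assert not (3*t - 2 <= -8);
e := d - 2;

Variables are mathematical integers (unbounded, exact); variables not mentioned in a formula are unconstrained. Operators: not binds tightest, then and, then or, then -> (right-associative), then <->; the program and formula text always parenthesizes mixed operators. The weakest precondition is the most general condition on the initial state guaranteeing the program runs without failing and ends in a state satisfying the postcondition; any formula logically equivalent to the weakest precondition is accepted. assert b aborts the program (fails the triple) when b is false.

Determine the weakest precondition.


Working backward. After the program, the postcondition (not (d + 9 = -6)) or 3*d + 3*t + 5 != 4 must hold; in canonical form it is (not (d = -15)) or 3*d + 3*t != -1.
Before e := d - 2: (not (d = -15)) or 3*d + 3*t != -1
Before assert not (3*t - 2 <= -8): (not (3*t <= -6)) and ((not (d = -15)) or 3*d + 3*t != -1)
Answer: WP = (not (3*t <= -6)) and ((not (d = -15)) or 3*d + 3*t != -1)


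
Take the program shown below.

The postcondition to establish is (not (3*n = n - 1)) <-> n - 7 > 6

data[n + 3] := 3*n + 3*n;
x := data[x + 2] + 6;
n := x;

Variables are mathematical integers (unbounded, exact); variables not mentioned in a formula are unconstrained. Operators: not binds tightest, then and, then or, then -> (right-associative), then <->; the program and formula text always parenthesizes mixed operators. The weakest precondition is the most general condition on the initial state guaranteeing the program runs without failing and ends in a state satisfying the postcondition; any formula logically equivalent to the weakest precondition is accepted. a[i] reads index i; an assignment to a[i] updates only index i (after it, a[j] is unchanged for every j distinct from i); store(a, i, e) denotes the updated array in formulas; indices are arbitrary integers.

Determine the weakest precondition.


Working backward. After the program, the postcondition (not (3*n = n - 1)) <-> n - 7 > 6 must hold; in canonical form it is (not (2*n = -1)) <-> n > 13.
Before n := x: (not (2*x = -1)) <-> x > 13
Before x := data[x + 2] + 6: (not (2*data[x + 2] = -13)) <-> data[x + 2] > 7
Before data[n + 3] := 3*n + 3*n: (not (2*store(data, n + 3, 6*n)[x + 2] = -13)) <-> store(data, n + 3, 6*n)[x + 2] > 7
Answer: WP = (not (2*store(data, n + 3, 6*n)[x + 2] = -13)) <-> store(data, n + 3, 6*n)[x + 2] > 7


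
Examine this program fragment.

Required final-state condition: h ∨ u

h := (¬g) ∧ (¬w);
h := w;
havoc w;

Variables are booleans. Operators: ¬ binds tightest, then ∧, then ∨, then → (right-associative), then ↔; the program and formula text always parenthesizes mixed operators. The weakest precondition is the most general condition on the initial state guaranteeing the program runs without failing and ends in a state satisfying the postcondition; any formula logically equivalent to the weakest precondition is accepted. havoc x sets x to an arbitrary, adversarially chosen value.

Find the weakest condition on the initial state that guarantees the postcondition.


Working backward. After the program, h ∨ u must hold.
Before havoc w: h ∨ u
Before h := w: w ∨ u
Before h := (¬g) ∧ (¬w): w ∨ u
Answer: WP = w ∨ u


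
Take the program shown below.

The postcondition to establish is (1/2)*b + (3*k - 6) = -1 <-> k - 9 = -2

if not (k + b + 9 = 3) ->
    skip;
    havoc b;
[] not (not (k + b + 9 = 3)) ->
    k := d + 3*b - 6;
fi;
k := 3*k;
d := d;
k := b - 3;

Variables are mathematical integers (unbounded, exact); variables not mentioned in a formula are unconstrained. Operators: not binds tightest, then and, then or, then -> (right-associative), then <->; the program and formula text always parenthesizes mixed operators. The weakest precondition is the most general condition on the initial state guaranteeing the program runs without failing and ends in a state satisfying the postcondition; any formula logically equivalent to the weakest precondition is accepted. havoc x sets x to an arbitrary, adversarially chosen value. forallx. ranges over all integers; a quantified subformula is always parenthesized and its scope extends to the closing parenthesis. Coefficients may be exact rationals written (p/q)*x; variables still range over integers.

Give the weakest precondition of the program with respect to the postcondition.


Working backward. After the program, the postcondition (1/2)*b + (3*k - 6) = -1 <-> k - 9 = -2 must hold; in canonical form it is (1/2)*b + 3*k = 5 <-> k = 7.
Before k := b - 3: (7/2)*b = 14 <-> b = 10
Before d := d: (7/2)*b = 14 <-> b = 10
Before k := 3*k: (7/2)*b = 14 <-> b = 10
Then branch requires forall b_1. ((7/2)*b_1 = 14 <-> b_1 = 10); else branch requires (7/2)*b = 14 <-> b = 10.
Before the if: ((not (b + k = -6)) -> (forall b_1. ((7/2)*b_1 = 14 <-> b_1 = 10))) and (b + k = -6 -> ((7/2)*b = 14 <-> b = 10))
Answer: WP = ((not (b + k = -6)) -> (forall b_1. ((7/2)*b_1 = 14 <-> b_1 = 10))) and (b + k = -6 -> ((7/2)*b = 14 <-> b = 10))


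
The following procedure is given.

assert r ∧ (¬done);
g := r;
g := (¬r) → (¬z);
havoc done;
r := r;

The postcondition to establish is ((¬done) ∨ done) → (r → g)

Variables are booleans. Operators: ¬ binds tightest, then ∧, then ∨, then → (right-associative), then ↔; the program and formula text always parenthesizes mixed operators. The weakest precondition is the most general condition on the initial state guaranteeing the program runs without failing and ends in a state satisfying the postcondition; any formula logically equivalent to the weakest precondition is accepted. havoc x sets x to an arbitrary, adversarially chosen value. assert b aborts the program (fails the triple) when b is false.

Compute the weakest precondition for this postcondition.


Working backward. After the program, the postcondition ((¬done) ∨ done) → (r → g) must hold; in canonical form it is r → g.
Before r := r: r → g
Before havoc done: r → g
Before g := (¬r) → (¬z): r → ((¬r) → (¬z))
Before g := r: r → ((¬r) → (¬z))
Before assert r ∧ (¬done): r ∧ (¬done) ∧ (r → ((¬r) → (¬z)))
Answer: WP = r ∧ (¬done) ∧ (r → ((¬r) → (¬z)))


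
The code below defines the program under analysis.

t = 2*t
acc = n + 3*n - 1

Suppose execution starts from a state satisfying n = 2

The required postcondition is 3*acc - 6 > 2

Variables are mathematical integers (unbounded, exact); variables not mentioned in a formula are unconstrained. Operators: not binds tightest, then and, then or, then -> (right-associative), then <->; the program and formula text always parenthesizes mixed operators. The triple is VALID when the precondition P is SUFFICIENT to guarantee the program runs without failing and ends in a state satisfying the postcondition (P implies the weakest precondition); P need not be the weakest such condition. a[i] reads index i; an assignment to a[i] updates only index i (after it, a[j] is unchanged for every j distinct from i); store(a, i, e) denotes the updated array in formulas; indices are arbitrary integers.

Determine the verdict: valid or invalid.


Working backward. After the program, the postcondition 3*acc - 6 > 2 must hold; in canonical form it is 3*acc > 8.
Before acc := n + 3*n - 1: 12*n > 11
Before t := 2*t: 12*n > 11
The weakest precondition is 12*n > 11.
Check whether n = 2 implies it.
Every state satisfying the precondition satisfies the weakest precondition: the implication holds.
Answer: valid


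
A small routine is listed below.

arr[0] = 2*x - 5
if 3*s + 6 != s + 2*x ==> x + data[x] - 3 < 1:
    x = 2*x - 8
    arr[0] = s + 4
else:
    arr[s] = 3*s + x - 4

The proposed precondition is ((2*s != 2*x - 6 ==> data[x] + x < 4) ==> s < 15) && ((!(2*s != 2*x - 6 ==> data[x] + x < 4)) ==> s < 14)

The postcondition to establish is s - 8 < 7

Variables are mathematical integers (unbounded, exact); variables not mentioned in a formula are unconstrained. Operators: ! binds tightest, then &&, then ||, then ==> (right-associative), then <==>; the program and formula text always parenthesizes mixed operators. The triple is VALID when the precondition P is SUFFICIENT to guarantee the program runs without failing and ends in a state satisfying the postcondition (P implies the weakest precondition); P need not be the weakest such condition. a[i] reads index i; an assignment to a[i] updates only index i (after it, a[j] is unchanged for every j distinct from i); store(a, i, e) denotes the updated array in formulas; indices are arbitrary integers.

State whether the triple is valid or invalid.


Working backward. After the program, the postcondition s - 8 < 7 must hold; in canonical form it is s < 15.
Then branch requires s < 15; else branch requires s < 15.
Before the if: ((2*s != 2*x - 6 ==> data[x] + x < 4) ==> s < 15) && ((!(2*s != 2*x - 6 ==> data[x] + x < 4)) ==> s < 15)
Before arr[0] := 2*x - 5: ((2*s != 2*x - 6 ==> data[x] + x < 4) ==> s < 15) && ((!(2*s != 2*x - 6 ==> data[x] + x < 4)) ==> s < 15)
The weakest precondition is ((2*s != 2*x - 6 ==> data[x] + x < 4) ==> s < 15) && ((!(2*s != 2*x - 6 ==> data[x] + x < 4)) ==> s < 15).
Check whether ((2*s != 2*x - 6 ==> data[x] + x < 4) ==> s < 15) && ((!(2*s != 2*x - 6 ==> data[x] + x < 4)) ==> s < 14) implies it.
Every state satisfying the precondition satisfies the weakest precondition: the implication holds.
Answer: valid


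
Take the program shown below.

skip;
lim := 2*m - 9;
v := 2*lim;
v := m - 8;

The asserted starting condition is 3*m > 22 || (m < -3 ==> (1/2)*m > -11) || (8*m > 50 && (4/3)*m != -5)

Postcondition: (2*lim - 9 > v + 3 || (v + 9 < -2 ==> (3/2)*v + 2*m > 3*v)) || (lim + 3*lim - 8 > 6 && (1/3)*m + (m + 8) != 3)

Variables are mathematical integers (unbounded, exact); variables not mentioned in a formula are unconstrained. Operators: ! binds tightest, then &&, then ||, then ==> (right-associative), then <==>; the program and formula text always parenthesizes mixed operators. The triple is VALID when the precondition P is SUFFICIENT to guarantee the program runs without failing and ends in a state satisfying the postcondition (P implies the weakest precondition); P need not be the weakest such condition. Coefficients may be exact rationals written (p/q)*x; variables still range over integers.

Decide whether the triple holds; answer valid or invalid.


Working backward. After the program, the postcondition (2*lim - 9 > v + 3 || (v + 9 < -2 ==> (3/2)*v + 2*m > 3*v)) || (lim + 3*lim - 8 > 6 && (1/3)*m + (m + 8) != 3) must hold; in canonical form it is 2*lim > v + 12 || (v < -11 ==> 2*m > (3/2)*v) || (4*lim > 14 && (4/3)*m != -5).
Before v := m - 8: 2*lim > m + 4 || (m < -3 ==> (1/2)*m > -12) || (4*lim > 14 && (4/3)*m != -5)
Before v := 2*lim: 2*lim > m + 4 || (m < -3 ==> (1/2)*m > -12) || (4*lim > 14 && (4/3)*m != -5)
Before lim := 2*m - 9: 3*m > 22 || (m < -3 ==> (1/2)*m > -12) || (8*m > 50 && (4/3)*m != -5)
Before skip: 3*m > 22 || (m < -3 ==> (1/2)*m > -12) || (8*m > 50 && (4/3)*m != -5)
The weakest precondition is 3*m > 22 || (m < -3 ==> (1/2)*m > -12) || (8*m > 50 && (4/3)*m != -5).
Check whether 3*m > 22 || (m < -3 ==> (1/2)*m > -11) || (8*m > 50 && (4/3)*m != -5) implies it.
Every state satisfying the precondition satisfies the weakest precondition: the implication holds.
Answer: valid


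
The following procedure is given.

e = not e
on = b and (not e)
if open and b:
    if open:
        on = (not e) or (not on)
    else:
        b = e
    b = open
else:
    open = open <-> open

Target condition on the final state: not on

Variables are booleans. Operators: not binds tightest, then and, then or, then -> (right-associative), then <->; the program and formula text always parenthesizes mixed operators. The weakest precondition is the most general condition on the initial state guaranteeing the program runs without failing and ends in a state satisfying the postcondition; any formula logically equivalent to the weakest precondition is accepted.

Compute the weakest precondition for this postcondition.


Working backward. After the program, not on must hold.
Then branch requires (open -> (not ((not e) or (not on)))) and ((not open) -> (not on)); else branch requires not on.
Before the if: ((open and b) -> ((open -> (not ((not e) or (not on)))) and ((not open) -> (not on)))) and ((not (open and b)) -> (not on))
Before on := b and (not e): ((open and b) -> ((open -> (not ((not e) or (not (b and (not e)))))) and ((not open) -> (not (b and (not e)))))) and ((not (open and b)) -> (not (b and (not e))))
Before e := not e: ((open and b) -> ((open -> (not (e or (not (b and e))))) and ((not open) -> (not (b and e))))) and ((not (open and b)) -> (not (b and e)))
Answer: WP = ((open and b) -> ((open -> (not (e or (not (b and e))))) and ((not open) -> (not (b and e))))) and ((not (open and b)) -> (not (b and e)))


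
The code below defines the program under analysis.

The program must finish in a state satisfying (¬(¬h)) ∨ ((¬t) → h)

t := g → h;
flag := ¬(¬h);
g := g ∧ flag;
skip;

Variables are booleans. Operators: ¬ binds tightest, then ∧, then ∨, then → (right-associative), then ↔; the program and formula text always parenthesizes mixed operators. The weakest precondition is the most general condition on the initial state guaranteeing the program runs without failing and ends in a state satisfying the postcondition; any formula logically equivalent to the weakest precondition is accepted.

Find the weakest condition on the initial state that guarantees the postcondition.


Working backward. After the program, the postcondition (¬(¬h)) ∨ ((¬t) → h) must hold; in canonical form it is h ∨ ((¬t) → h).
Before skip: h ∨ ((¬t) → h)
Before g := g ∧ flag: h ∨ ((¬t) → h)
Before flag := ¬(¬h): h ∨ ((¬t) → h)
Before t := g → h: h ∨ ((¬(g → h)) → h)
Answer: WP = h ∨ ((¬(g → h)) → h)


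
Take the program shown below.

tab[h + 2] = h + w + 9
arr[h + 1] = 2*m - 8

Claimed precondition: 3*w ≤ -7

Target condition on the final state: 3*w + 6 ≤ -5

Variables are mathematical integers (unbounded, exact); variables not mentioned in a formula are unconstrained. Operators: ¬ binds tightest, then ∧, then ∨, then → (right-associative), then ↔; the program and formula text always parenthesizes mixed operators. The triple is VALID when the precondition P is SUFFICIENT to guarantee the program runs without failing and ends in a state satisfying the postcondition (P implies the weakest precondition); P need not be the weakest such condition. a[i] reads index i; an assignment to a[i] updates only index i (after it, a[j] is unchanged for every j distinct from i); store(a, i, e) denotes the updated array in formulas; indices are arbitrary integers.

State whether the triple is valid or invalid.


Working backward. After the program, the postcondition 3*w + 6 ≤ -5 must hold; in canonical form it is 3*w ≤ -11.
Before arr[h + 1] := 2*m - 8: 3*w ≤ -11
Before tab[h + 2] := h + w + 9: 3*w ≤ -11
The weakest precondition is 3*w ≤ -11.
Check whether 3*w ≤ -7 implies it.
Countermodel: at the initial state w = -3, the precondition holds but the weakest precondition fails.
Answer: invalid


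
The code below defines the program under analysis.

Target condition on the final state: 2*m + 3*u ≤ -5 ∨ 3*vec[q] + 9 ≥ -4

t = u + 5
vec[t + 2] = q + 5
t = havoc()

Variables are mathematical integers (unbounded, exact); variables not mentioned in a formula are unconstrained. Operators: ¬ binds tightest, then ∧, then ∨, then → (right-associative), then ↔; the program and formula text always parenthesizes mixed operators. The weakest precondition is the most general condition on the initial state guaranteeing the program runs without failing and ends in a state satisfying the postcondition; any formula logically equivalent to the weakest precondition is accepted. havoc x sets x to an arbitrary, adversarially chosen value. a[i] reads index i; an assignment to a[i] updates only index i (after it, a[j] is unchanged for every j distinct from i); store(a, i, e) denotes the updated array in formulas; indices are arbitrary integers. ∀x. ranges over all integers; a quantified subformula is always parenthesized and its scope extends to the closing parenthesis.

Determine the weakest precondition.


Working backward. After the program, the postcondition 2*m + 3*u ≤ -5 ∨ 3*vec[q] + 9 ≥ -4 must hold; in canonical form it is 2*m + 3*u ≤ -5 ∨ 3*vec[q] ≥ -13.
Before havoc t: 2*m + 3*u ≤ -5 ∨ 3*vec[q] ≥ -13
Before vec[t + 2] := q + 5: 2*m + 3*u ≤ -5 ∨ 3*store(vec, t + 2, q + 5)[q] ≥ -13
Before t := u + 5: 2*m + 3*u ≤ -5 ∨ 3*store(vec, u + 7, q + 5)[q] ≥ -13
Answer: WP = 2*m + 3*u ≤ -5 ∨ 3*store(vec, u + 7, q + 5)[q] ≥ -13


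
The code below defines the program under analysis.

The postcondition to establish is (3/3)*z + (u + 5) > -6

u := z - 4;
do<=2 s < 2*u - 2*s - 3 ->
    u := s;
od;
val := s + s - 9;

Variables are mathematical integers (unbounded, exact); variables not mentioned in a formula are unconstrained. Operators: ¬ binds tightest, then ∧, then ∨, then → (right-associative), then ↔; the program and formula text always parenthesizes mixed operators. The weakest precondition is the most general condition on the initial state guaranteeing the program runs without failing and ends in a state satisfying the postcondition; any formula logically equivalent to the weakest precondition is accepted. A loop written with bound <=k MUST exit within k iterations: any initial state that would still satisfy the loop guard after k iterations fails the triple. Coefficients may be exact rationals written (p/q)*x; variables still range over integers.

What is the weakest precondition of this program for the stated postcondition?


Working backward. After the program, the postcondition (3/3)*z + (u + 5) > -6 must hold; in canonical form it is u + z > -11.
Before val := s + s - 9: u + z > -11
Before the loop (bound <=2), unroll the exhaustion recursion (WP_0 = exit-now case; WP_j = one more guarded iteration, up to j = 2):
  WP_0: (¬(3*s < 2*u - 3)) ∧ u + z > -11
  WP_1: (3*s < 2*u - 3 → ((¬(s < -3)) ∧ s + z > -11)) ∧ ((¬(3*s < 2*u - 3)) → u + z > -11)
  WP_2: (3*s < 2*u - 3 → ((s < -3 → ((¬(s < -3)) ∧ s + z > -11)) ∧ ((¬(s < -3)) → s + z > -11))) ∧ ((¬(3*s < 2*u - 3)) → u + z > -11)
So before the loop: (3*s < 2*u - 3 → ((s < -3 → ((¬(s < -3)) ∧ s + z > -11)) ∧ ((¬(s < -3)) → s + z > -11))) ∧ ((¬(3*s < 2*u - 3)) → u + z > -11)
Before u := z - 4: (3*s < 2*z - 11 → ((s < -3 → ((¬(s < -3)) ∧ s + z > -11)) ∧ ((¬(s < -3)) → s + z > -11))) ∧ ((¬(3*s < 2*z - 11)) → 2*z > -7)
Answer: WP = (3*s < 2*z - 11 → ((s < -3 → ((¬(s < -3)) ∧ s + z > -11)) ∧ ((¬(s < -3)) → s + z > -11))) ∧ ((¬(3*s < 2*z - 11)) → 2*z > -7)


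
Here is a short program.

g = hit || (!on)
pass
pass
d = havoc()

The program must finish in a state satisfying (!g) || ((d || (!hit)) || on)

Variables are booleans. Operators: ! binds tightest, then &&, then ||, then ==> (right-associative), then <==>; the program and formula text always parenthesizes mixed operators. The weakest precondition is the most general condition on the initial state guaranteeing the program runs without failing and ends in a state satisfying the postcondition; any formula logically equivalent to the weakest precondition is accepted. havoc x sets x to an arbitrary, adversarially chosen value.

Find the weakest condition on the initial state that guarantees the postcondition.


Working backward. After the program, the postcondition (!g) || ((d || (!hit)) || on) must hold; in canonical form it is (!g) || d || (!hit) || on.
Before havoc d: (!g) || (!hit) || on
Before skip: (!g) || (!hit) || on
Before skip: (!g) || (!hit) || on
Before g := hit || (!on): (!(hit || (!on))) || (!hit) || on
Answer: WP = (!(hit || (!on))) || (!hit) || on


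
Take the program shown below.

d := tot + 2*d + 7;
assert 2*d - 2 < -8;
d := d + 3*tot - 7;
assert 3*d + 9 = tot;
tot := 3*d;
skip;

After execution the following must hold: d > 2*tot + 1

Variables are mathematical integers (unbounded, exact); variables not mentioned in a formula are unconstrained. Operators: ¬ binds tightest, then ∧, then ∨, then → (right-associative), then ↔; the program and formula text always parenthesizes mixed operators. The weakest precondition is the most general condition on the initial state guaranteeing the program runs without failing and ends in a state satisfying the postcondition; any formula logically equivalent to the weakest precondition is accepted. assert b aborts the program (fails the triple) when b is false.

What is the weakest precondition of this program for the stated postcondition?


Working backward. After the program, d > 2*tot + 1 must hold.
Before skip: d > 2*tot + 1
Before tot := 3*d: 5*d < -1
Before assert 3*d + 9 = tot: 3*d = tot - 9 ∧ 5*d < -1
Before d := d + 3*tot - 7: 3*d + 8*tot = 12 ∧ 5*d + 15*tot < 34
Before assert 2*d - 2 < -8: 2*d < -6 ∧ 3*d + 8*tot = 12 ∧ 5*d + 15*tot < 34
Before d := tot + 2*d + 7: 4*d + 2*tot < -20 ∧ 6*d + 11*tot = -9 ∧ 10*d + 20*tot < -1
Answer: WP = 4*d + 2*tot < -20 ∧ 6*d + 11*tot = -9 ∧ 10*d + 20*tot < -1


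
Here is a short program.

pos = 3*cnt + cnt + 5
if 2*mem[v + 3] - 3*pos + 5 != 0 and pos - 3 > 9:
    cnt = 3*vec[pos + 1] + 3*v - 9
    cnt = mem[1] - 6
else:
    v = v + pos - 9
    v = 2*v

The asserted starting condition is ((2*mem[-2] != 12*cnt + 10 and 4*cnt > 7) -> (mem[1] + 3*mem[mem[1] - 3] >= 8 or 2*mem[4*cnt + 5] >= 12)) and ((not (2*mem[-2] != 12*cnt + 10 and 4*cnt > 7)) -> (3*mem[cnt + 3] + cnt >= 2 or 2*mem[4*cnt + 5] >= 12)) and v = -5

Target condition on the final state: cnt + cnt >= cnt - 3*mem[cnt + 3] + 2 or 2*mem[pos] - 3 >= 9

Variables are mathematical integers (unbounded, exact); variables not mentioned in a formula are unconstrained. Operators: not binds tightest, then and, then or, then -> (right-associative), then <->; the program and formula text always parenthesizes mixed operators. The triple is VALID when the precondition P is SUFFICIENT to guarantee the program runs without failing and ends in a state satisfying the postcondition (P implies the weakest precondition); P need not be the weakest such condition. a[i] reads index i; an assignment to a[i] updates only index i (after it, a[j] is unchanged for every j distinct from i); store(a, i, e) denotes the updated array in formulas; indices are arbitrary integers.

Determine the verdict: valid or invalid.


Working backward. After the program, the postcondition cnt + cnt >= cnt - 3*mem[cnt + 3] + 2 or 2*mem[pos] - 3 >= 9 must hold; in canonical form it is 3*mem[cnt + 3] + cnt >= 2 or 2*mem[pos] >= 12.
Then branch requires mem[1] + 3*mem[mem[1] - 3] >= 8 or 2*mem[pos] >= 12; else branch requires 3*mem[cnt + 3] + cnt >= 2 or 2*mem[pos] >= 12.
Before the if: ((2*mem[v + 3] != 3*pos - 5 and pos > 12) -> (mem[1] + 3*mem[mem[1] - 3] >= 8 or 2*mem[pos] >= 12)) and ((not (2*mem[v + 3] != 3*pos - 5 and pos > 12)) -> (3*mem[cnt + 3] + cnt >= 2 or 2*mem[pos] >= 12))
Before pos := 3*cnt + cnt + 5: ((2*mem[v + 3] != 12*cnt + 10 and 4*cnt > 7) -> (mem[1] + 3*mem[mem[1] - 3] >= 8 or 2*mem[4*cnt + 5] >= 12)) and ((not (2*mem[v + 3] != 12*cnt + 10 and 4*cnt > 7)) -> (3*mem[cnt + 3] + cnt >= 2 or 2*mem[4*cnt + 5] >= 12))
The weakest precondition is ((2*mem[v + 3] != 12*cnt + 10 and 4*cnt > 7) -> (mem[1] + 3*mem[mem[1] - 3] >= 8 or 2*mem[4*cnt + 5] >= 12)) and ((not (2*mem[v + 3] != 12*cnt + 10 and 4*cnt > 7)) -> (3*mem[cnt + 3] + cnt >= 2 or 2*mem[4*cnt + 5] >= 12)).
Check whether ((2*mem[-2] != 12*cnt + 10 and 4*cnt > 7) -> (mem[1] + 3*mem[mem[1] - 3] >= 8 or 2*mem[4*cnt + 5] >= 12)) and ((not (2*mem[-2] != 12*cnt + 10 and 4*cnt > 7)) -> (3*mem[cnt + 3] + cnt >= 2 or 2*mem[4*cnt + 5] >= 12)) and v = -5 implies it.
Every state satisfying the precondition satisfies the weakest precondition: the implication holds.
Answer: valid
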